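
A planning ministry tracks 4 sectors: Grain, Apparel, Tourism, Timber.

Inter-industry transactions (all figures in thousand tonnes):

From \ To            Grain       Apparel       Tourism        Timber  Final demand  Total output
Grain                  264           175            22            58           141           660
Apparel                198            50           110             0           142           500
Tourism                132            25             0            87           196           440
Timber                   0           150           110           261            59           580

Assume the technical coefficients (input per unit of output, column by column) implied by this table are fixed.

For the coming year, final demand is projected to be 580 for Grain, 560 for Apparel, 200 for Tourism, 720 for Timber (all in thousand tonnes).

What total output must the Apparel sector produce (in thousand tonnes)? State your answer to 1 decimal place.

x_2 = 1845.7

Technical coefficients a_ij = z_ij / X_j:
  a_11 = 264/660 = 0.40, a_21 = 198/660 = 0.30, a_31 = 132/660 = 0.20, a_41 = 0/660 = 0.00
  a_12 = 175/500 = 0.35, a_22 = 50/500 = 0.10, a_32 = 25/500 = 0.05, a_42 = 150/500 = 0.30
  a_13 = 22/440 = 0.05, a_23 = 110/440 = 0.25, a_33 = 0/440 = 0.00, a_43 = 110/440 = 0.25
  a_14 = 58/580 = 0.10, a_24 = 0/580 = 0.00, a_34 = 87/580 = 0.15, a_44 = 261/580 = 0.45
I − A =
  [   0.60    -0.35    -0.05    -0.10]
  [  -0.30     0.90    -0.25     0.00]
  [  -0.20    -0.05     1.00    -0.15]
  [   0.00    -0.30    -0.25     0.55]
Compute the cofactors C_ij = (−1)^(i+j)·(3×3 minor ij) of I−A; the adjugate is their transpose:
adj(I−A) = Cᵀ =
  [ 0.443125   0.214250   0.102875   0.108625]
  [ 0.181250   0.297000   0.098250   0.059750]
  [ 0.120750   0.088000   0.230250   0.084750]
  [ 0.153750   0.202000   0.158250   0.400250]
det(I−A) = Σ_j (I−A)_1j·C_1j = (0.60)(0.443125) + (-0.35)(0.181250) + (-0.05)(0.120750) + (-0.10)(0.153750) = 0.181025
(I − A)⁻¹ = adj(I−A) / det(I−A) ≈
  [   2.4479     1.1835     0.5683     0.6001]
  [   1.0012     1.6407     0.5427     0.3301]
  [   0.6670     0.4861     1.2719     0.4682]
  [   0.8493     1.1159     0.8742     2.2110]
x = (I − A)⁻¹ d = adj(I−A)·d / det(I−A), with det(I−A) = 0.181025:
  x_1 = (0.443125·580 + 0.214250·560 + 0.102875·200 + 0.108625·720) / 0.181025 = 475.7775 / 0.181025 ≈ 2628.2
  x_2 = (0.181250·580 + 0.297000·560 + 0.098250·200 + 0.059750·720) / 0.181025 = 334.115 / 0.181025 ≈ 1845.7
  x_3 = (0.120750·580 + 0.088000·560 + 0.230250·200 + 0.084750·720) / 0.181025 = 226.385 / 0.181025 ≈ 1250.6
  x_4 = (0.153750·580 + 0.202000·560 + 0.158250·200 + 0.400250·720) / 0.181025 = 522.125 / 0.181025 ≈ 2884.3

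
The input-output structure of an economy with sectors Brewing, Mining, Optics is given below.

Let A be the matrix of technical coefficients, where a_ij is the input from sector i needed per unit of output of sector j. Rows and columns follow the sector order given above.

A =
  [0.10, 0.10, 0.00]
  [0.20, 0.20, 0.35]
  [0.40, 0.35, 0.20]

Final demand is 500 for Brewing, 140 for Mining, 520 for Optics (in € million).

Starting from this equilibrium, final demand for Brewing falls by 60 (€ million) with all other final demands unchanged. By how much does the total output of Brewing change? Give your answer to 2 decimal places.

Δx_B = -71.26

I − A =
  [   0.90    -0.10     0.00]
  [  -0.20     0.80    -0.35]
  [  -0.40    -0.35     0.80]
Cofactors of I−A, C_ij = (−1)^(i+j)·(minor ij) (rows/columns in the sector order above):
  C_11 = (0.80)(0.80) − (-0.35)(-0.35) = 0.5175
  C_12 = −[(-0.20)(0.80) − (-0.35)(-0.40)] = 0.3000
  C_13 = (-0.20)(-0.35) − (0.80)(-0.40) = 0.3900
  C_21 = −[(-0.10)(0.80) − (0.00)(-0.35)] = 0.0800
  C_22 = (0.90)(0.80) − (0.00)(-0.40) = 0.7200
  C_23 = −[(0.90)(-0.35) − (-0.10)(-0.40)] = 0.3550
  C_31 = (-0.10)(-0.35) − (0.00)(0.80) = 0.0350
  C_32 = −[(0.90)(-0.35) − (0.00)(-0.20)] = 0.3150
  C_33 = (0.90)(0.80) − (-0.10)(-0.20) = 0.7000
det(I−A) = Σ_j (I−A)_1j·C_1j = (0.90)(0.5175) + (-0.10)(0.3000) + (0.00)(0.3900) = 0.43575
adj(I−A) = Cᵀ =
  [ 0.5175   0.0800   0.0350]
  [ 0.3000   0.7200   0.3150]
  [ 0.3900   0.3550   0.7000]
(I − A)⁻¹ = adj(I−A) / det(I−A) ≈
  [   1.1876     0.1836     0.0803]
  [   0.6885     1.6523     0.7229]
  [   0.8950     0.8147     1.6064]
Δx = (I − A)⁻¹ Δd with Δd having -60 in the Brewing component and 0 elsewhere.
So Δx_B = L_BB · (-60), where L_BB = adj(I−A)_BB / det(I−A) = 0.5175 / 0.43575.
Δx_B = 0.5175 × (-60) / 0.43575 = -31.05 / 0.43575 ≈ -71.26.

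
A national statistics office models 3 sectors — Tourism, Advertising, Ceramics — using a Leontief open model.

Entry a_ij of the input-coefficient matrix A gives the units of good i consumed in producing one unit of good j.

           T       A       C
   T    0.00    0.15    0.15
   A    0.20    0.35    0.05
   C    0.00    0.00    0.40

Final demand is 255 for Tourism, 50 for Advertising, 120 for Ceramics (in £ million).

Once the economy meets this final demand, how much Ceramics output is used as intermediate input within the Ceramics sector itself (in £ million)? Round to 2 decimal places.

I − A =
  [   1.00    -0.15    -0.15]
  [  -0.20     0.65    -0.05]
  [   0.00     0.00     0.60]
Cofactors of I−A, C_ij = (−1)^(i+j)·(minor ij) (rows/columns in the sector order above):
  C_11 = (0.65)(0.60) − (-0.05)(0.00) = 0.3900
  C_12 = −[(-0.20)(0.60) − (-0.05)(0.00)] = 0.1200
  C_13 = (-0.20)(0.00) − (0.65)(0.00) = 0.0000
  C_21 = −[(-0.15)(0.60) − (-0.15)(0.00)] = 0.0900
  C_22 = (1.00)(0.60) − (-0.15)(0.00) = 0.6000
  C_23 = −[(1.00)(0.00) − (-0.15)(0.00)] = 0.0000
  C_31 = (-0.15)(-0.05) − (-0.15)(0.65) = 0.1050
  C_32 = −[(1.00)(-0.05) − (-0.15)(-0.20)] = 0.0800
  C_33 = (1.00)(0.65) − (-0.15)(-0.20) = 0.6200
det(I−A) = Σ_j (I−A)_1j·C_1j = (1.00)(0.3900) + (-0.15)(0.1200) + (-0.15)(0.0000) = 0.3720
adj(I−A) = Cᵀ =
  [ 0.3900   0.0900   0.1050]
  [ 0.1200   0.6000   0.0800]
  [ 0.0000   0.0000   0.6200]
(I − A)⁻¹ = adj(I−A) / det(I−A) ≈
  [   1.0484     0.2419     0.2823]
  [   0.3226     1.6129     0.2151]
  [   0.0000     0.0000     1.6667]
First solve x = (I − A)⁻¹ d = adj(I−A)·d / det(I−A); in particular x_C = (0.0000·255 + 0.0000·50 + 0.6200·120) / 0.3720 = 74.40 / 0.3720 = 200.0000.
Intermediate flow from C to C: z_CC = a_CC · x_C = 0.40 × 74.40 / 0.3720 = 29.76 / 0.3720 = 80.00.

z_CC = 80.00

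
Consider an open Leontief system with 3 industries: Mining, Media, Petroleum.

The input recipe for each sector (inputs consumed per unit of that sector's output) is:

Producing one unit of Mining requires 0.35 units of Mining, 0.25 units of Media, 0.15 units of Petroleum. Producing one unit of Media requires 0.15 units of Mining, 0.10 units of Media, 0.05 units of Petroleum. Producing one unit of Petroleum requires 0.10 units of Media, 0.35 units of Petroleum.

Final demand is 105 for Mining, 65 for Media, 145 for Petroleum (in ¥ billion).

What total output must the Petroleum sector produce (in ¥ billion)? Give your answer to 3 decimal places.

I − A =
  [   0.65    -0.15     0.00]
  [  -0.25     0.90    -0.10]
  [  -0.15    -0.05     0.65]
Cofactors of I−A, C_ij = (−1)^(i+j)·(minor ij) (rows/columns in the sector order above):
  C_11 = (0.90)(0.65) − (-0.10)(-0.05) = 0.5800
  C_12 = −[(-0.25)(0.65) − (-0.10)(-0.15)] = 0.1775
  C_13 = (-0.25)(-0.05) − (0.90)(-0.15) = 0.1475
  C_21 = −[(-0.15)(0.65) − (0.00)(-0.05)] = 0.0975
  C_22 = (0.65)(0.65) − (0.00)(-0.15) = 0.4225
  C_23 = −[(0.65)(-0.05) − (-0.15)(-0.15)] = 0.0550
  C_31 = (-0.15)(-0.10) − (0.00)(0.90) = 0.0150
  C_32 = −[(0.65)(-0.10) − (0.00)(-0.25)] = 0.0650
  C_33 = (0.65)(0.90) − (-0.15)(-0.25) = 0.5475
det(I−A) = Σ_j (I−A)_1j·C_1j = (0.65)(0.5800) + (-0.15)(0.1775) + (0.00)(0.1475) = 0.350375
adj(I−A) = Cᵀ =
  [ 0.5800   0.0975   0.0150]
  [ 0.1775   0.4225   0.0650]
  [ 0.1475   0.0550   0.5475]
(I − A)⁻¹ = adj(I−A) / det(I−A) ≈
  [   1.6554     0.2783     0.0428]
  [   0.5066     1.2059     0.1855]
  [   0.4210     0.1570     1.5626]
x = (I − A)⁻¹ d = adj(I−A)·d / det(I−A), with det(I−A) = 0.350375:
  x_1 = (0.5800·105 + 0.0975·65 + 0.0150·145) / 0.350375 = 69.4125 / 0.350375 ≈ 198.109
  x_2 = (0.1775·105 + 0.4225·65 + 0.0650·145) / 0.350375 = 55.525 / 0.350375 ≈ 158.473
  x_3 = (0.1475·105 + 0.0550·65 + 0.5475·145) / 0.350375 = 98.45 / 0.350375 ≈ 280.985

x_3 = 280.985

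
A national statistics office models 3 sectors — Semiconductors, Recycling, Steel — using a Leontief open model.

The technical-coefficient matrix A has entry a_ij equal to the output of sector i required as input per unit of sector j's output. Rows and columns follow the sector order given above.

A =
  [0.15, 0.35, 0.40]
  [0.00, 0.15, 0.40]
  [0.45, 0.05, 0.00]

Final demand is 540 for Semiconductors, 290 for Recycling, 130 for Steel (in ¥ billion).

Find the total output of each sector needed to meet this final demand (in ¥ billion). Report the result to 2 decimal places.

I − A =
  [   0.85    -0.35    -0.40]
  [   0.00     0.85    -0.40]
  [  -0.45    -0.05     1.00]
Cofactors of I−A, C_ij = (−1)^(i+j)·(minor ij) (rows/columns in the sector order above):
  C_11 = (0.85)(1.00) − (-0.40)(-0.05) = 0.8300
  C_12 = −[(0.00)(1.00) − (-0.40)(-0.45)] = 0.1800
  C_13 = (0.00)(-0.05) − (0.85)(-0.45) = 0.3825
  C_21 = −[(-0.35)(1.00) − (-0.40)(-0.05)] = 0.3700
  C_22 = (0.85)(1.00) − (-0.40)(-0.45) = 0.6700
  C_23 = −[(0.85)(-0.05) − (-0.35)(-0.45)] = 0.2000
  C_31 = (-0.35)(-0.40) − (-0.40)(0.85) = 0.4800
  C_32 = −[(0.85)(-0.40) − (-0.40)(0.00)] = 0.3400
  C_33 = (0.85)(0.85) − (-0.35)(0.00) = 0.7225
det(I−A) = Σ_j (I−A)_1j·C_1j = (0.85)(0.8300) + (-0.35)(0.1800) + (-0.40)(0.3825) = 0.4895
adj(I−A) = Cᵀ =
  [ 0.8300   0.3700   0.4800]
  [ 0.1800   0.6700   0.3400]
  [ 0.3825   0.2000   0.7225]
(I − A)⁻¹ = adj(I−A) / det(I−A) ≈
  [   1.6956     0.7559     0.9806]
  [   0.3677     1.3687     0.6946]
  [   0.7814     0.4086     1.4760]
x = (I − A)⁻¹ d = adj(I−A)·d / det(I−A), with det(I−A) = 0.4895:
  x_1 = (0.8300·540 + 0.3700·290 + 0.4800·130) / 0.4895 = 617.90 / 0.4895 ≈ 1262.31
  x_2 = (0.1800·540 + 0.6700·290 + 0.3400·130) / 0.4895 = 335.70 / 0.4895 ≈ 685.80
  x_3 = (0.3825·540 + 0.2000·290 + 0.7225·130) / 0.4895 = 358.475 / 0.4895 ≈ 732.33

x_1 = 1262.31, x_2 = 685.80, x_3 = 732.33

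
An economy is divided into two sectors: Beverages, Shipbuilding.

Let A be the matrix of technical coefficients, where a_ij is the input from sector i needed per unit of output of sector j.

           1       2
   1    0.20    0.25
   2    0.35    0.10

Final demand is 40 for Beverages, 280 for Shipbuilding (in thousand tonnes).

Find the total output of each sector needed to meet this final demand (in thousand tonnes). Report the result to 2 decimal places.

x_1 = 167.59, x_2 = 376.28

I − A =
  [   0.80    -0.25]
  [  -0.35     0.90]
det(I−A) = (0.80)(0.90) − (-0.25)(-0.35) = 0.6325
adj(I−A) = [[0.90, 0.25], [0.35, 0.80]]
(I − A)⁻¹ = adj(I−A) / det(I−A) ≈
  [   1.4229     0.3953]
  [   0.5534     1.2648]
x = (I − A)⁻¹ d = adj(I−A)·d / det(I−A), with det(I−A) = 0.6325:
  x_1 = (0.90·40 + 0.25·280) / 0.6325 = 106.00 / 0.6325 ≈ 167.59
  x_2 = (0.35·40 + 0.80·280) / 0.6325 = 238.00 / 0.6325 ≈ 376.28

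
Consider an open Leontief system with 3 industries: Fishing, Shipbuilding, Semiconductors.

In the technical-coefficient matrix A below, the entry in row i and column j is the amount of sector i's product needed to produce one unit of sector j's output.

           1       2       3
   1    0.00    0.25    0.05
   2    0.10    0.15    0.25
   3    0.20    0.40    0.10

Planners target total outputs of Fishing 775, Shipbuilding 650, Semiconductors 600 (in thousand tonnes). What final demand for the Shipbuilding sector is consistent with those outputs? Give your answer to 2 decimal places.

I − A =
  [   1.00    -0.25    -0.05]
  [  -0.10     0.85    -0.25]
  [  -0.20    -0.40     0.90]
d = (I − A) x:
  d_1 = (+1.00)·775 + (-0.25)·650 + (-0.05)·600 = 582.50
  d_2 = (-0.10)·775 + (+0.85)·650 + (-0.25)·600 = 325.00
  d_3 = (-0.20)·775 + (-0.40)·650 + (+0.90)·600 = 125.00

d_2 = 325.00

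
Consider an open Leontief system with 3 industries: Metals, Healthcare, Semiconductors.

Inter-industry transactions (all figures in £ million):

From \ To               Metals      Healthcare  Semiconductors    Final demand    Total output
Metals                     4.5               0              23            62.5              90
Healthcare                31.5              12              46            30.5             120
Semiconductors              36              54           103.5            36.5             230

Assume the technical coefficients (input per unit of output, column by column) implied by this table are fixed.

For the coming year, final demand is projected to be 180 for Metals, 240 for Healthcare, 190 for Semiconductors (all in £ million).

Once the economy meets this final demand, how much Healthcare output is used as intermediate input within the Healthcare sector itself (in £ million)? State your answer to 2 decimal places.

Technical coefficients a_ij = z_ij / X_j:
  a_MM = 4.5/90 = 0.05, a_HM = 31.5/90 = 0.35, a_SM = 36/90 = 0.40
  a_MH = 0/120 = 0.00, a_HH = 12/120 = 0.10, a_SH = 54/120 = 0.45
  a_MS = 23/230 = 0.10, a_HS = 46/230 = 0.20, a_SS = 103.5/230 = 0.45
I − A =
  [   0.95     0.00    -0.10]
  [  -0.35     0.90    -0.20]
  [  -0.40    -0.45     0.55]
Cofactors of I−A, C_ij = (−1)^(i+j)·(minor ij) (rows/columns in the sector order above):
  C_11 = (0.90)(0.55) − (-0.20)(-0.45) = 0.4050
  C_12 = −[(-0.35)(0.55) − (-0.20)(-0.40)] = 0.2725
  C_13 = (-0.35)(-0.45) − (0.90)(-0.40) = 0.5175
  C_21 = −[(0.00)(0.55) − (-0.10)(-0.45)] = 0.0450
  C_22 = (0.95)(0.55) − (-0.10)(-0.40) = 0.4825
  C_23 = −[(0.95)(-0.45) − (0.00)(-0.40)] = 0.4275
  C_31 = (0.00)(-0.20) − (-0.10)(0.90) = 0.0900
  C_32 = −[(0.95)(-0.20) − (-0.10)(-0.35)] = 0.2250
  C_33 = (0.95)(0.90) − (0.00)(-0.35) = 0.8550
det(I−A) = Σ_j (I−A)_1j·C_1j = (0.95)(0.4050) + (0.00)(0.2725) + (-0.10)(0.5175) = 0.3330
adj(I−A) = Cᵀ =
  [ 0.4050   0.0450   0.0900]
  [ 0.2725   0.4825   0.2250]
  [ 0.5175   0.4275   0.8550]
(I − A)⁻¹ = adj(I−A) / det(I−A) ≈
  [   1.2162     0.1351     0.2703]
  [   0.8183     1.4489     0.6757]
  [   1.5541     1.2838     2.5676]
First solve x = (I − A)⁻¹ d = adj(I−A)·d / det(I−A); in particular x_H = (0.2725·180 + 0.4825·240 + 0.2250·190) / 0.3330 = 207.60 / 0.3330 ≈ 623.4234.
Intermediate flow from H to H: z_HH = a_HH · x_H = 0.10 × 207.60 / 0.3330 = 20.76 / 0.3330 ≈ 62.34.

z_HH = 62.34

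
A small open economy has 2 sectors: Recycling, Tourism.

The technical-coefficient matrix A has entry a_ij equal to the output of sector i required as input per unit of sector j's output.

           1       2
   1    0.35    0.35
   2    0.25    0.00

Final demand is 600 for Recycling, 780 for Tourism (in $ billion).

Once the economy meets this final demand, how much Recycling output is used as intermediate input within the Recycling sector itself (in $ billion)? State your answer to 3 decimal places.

z_11 = 543.200

I − A =
  [   0.65    -0.35]
  [  -0.25     1.00]
det(I−A) = (0.65)(1.00) − (-0.35)(-0.25) = 0.5625
adj(I−A) = [[1.00, 0.35], [0.25, 0.65]]
(I − A)⁻¹ = adj(I−A) / det(I−A) ≈
  [   1.7778     0.6222]
  [   0.4444     1.1556]
First solve x = (I − A)⁻¹ d = adj(I−A)·d / det(I−A); in particular x_1 = (1.00·600 + 0.35·780) / 0.5625 = 873.00 / 0.5625 = 1552.00000.
Intermediate flow from 1 to 1: z_11 = a_11 · x_1 = 0.35 × 873.00 / 0.5625 = 305.55 / 0.5625 = 543.200.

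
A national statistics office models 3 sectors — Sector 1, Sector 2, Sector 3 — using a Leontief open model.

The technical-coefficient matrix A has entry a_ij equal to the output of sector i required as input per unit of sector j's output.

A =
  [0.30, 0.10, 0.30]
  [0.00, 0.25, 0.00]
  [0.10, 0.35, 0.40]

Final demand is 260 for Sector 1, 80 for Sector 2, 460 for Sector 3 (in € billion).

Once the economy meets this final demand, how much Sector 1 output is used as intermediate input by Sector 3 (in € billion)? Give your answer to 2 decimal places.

z_13 = 288.62

I − A =
  [   0.70    -0.10    -0.30]
  [   0.00     0.75     0.00]
  [  -0.10    -0.35     0.60]
Cofactors of I−A, C_ij = (−1)^(i+j)·(minor ij) (rows/columns in the sector order above):
  C_11 = (0.75)(0.60) − (0.00)(-0.35) = 0.4500
  C_12 = −[(0.00)(0.60) − (0.00)(-0.10)] = 0.0000
  C_13 = (0.00)(-0.35) − (0.75)(-0.10) = 0.0750
  C_21 = −[(-0.10)(0.60) − (-0.30)(-0.35)] = 0.1650
  C_22 = (0.70)(0.60) − (-0.30)(-0.10) = 0.3900
  C_23 = −[(0.70)(-0.35) − (-0.10)(-0.10)] = 0.2550
  C_31 = (-0.10)(0.00) − (-0.30)(0.75) = 0.2250
  C_32 = −[(0.70)(0.00) − (-0.30)(0.00)] = 0.0000
  C_33 = (0.70)(0.75) − (-0.10)(0.00) = 0.5250
det(I−A) = Σ_j (I−A)_1j·C_1j = (0.70)(0.4500) + (-0.10)(0.0000) + (-0.30)(0.0750) = 0.2925
adj(I−A) = Cᵀ =
  [ 0.4500   0.1650   0.2250]
  [ 0.0000   0.3900   0.0000]
  [ 0.0750   0.2550   0.5250]
(I − A)⁻¹ = adj(I−A) / det(I−A) ≈
  [   1.5385     0.5641     0.7692]
  [   0.0000     1.3333     0.0000]
  [   0.2564     0.8718     1.7949]
First solve x = (I − A)⁻¹ d = adj(I−A)·d / det(I−A); in particular x_3 = (0.0750·260 + 0.2550·80 + 0.5250·460) / 0.2925 = 281.40 / 0.2925 ≈ 962.0513.
Intermediate flow from 1 to 3: z_13 = a_13 · x_3 = 0.30 × 281.40 / 0.2925 = 84.42 / 0.2925 ≈ 288.62.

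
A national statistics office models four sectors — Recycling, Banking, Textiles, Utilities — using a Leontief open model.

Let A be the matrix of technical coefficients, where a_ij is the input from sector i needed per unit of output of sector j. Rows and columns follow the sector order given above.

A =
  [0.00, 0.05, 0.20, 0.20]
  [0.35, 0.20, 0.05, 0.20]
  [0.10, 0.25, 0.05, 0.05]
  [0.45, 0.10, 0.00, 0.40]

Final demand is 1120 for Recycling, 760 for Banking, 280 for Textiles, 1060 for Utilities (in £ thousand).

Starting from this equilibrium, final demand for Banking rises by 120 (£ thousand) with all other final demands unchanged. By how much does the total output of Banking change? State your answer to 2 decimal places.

Δx_B = 179.64

I − A =
  [   1.00    -0.05    -0.20    -0.20]
  [  -0.35     0.80    -0.05    -0.20]
  [  -0.10    -0.25     0.95    -0.05]
  [  -0.45    -0.10     0.00     0.60]
Compute the cofactors C_ij = (−1)^(i+j)·(3×3 minor ij) of I−A; the adjugate is their transpose:
adj(I−A) = Cᵀ =
  [ 0.429250   0.078500   0.094500   0.177125]
  [ 0.289125   0.468000   0.085500   0.259500]
  [ 0.140750   0.138625   0.366000   0.123625]
  [ 0.370125   0.136875   0.085125   0.697125]
det(I−A) = Σ_j (I−A)_1j·C_1j = (1.00)(0.429250) + (-0.05)(0.289125) + (-0.20)(0.140750) + (-0.20)(0.370125) = 0.31261875
(I − A)⁻¹ = adj(I−A) / det(I−A) ≈
  [   1.3731     0.2511     0.3023     0.5666]
  [   0.9248     1.4970     0.2735     0.8301]
  [   0.4502     0.4434     1.1708     0.3954]
  [   1.1840     0.4378     0.2723     2.2300]
Δx = (I − A)⁻¹ Δd with Δd having +120 in the Banking component and 0 elsewhere.
So Δx_B = L_BB · (+120), where L_BB = adj(I−A)_BB / det(I−A) = 0.468000 / 0.31261875.
Δx_B = 0.468000 × (+120) / 0.31261875 = 56.16 / 0.31261875 ≈ 179.64.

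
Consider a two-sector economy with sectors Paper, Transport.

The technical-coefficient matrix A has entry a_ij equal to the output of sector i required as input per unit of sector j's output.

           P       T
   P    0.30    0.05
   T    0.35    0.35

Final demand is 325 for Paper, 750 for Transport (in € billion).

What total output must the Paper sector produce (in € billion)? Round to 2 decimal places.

I − A =
  [   0.70    -0.05]
  [  -0.35     0.65]
det(I−A) = (0.70)(0.65) − (-0.05)(-0.35) = 0.4375
adj(I−A) = [[0.65, 0.05], [0.35, 0.70]]
(I − A)⁻¹ = adj(I−A) / det(I−A) ≈
  [   1.4857     0.1143]
  [   0.8000     1.6000]
x = (I − A)⁻¹ d = adj(I−A)·d / det(I−A), with det(I−A) = 0.4375:
  x_P = (0.65·325 + 0.05·750) / 0.4375 = 248.75 / 0.4375 ≈ 568.57
  x_T = (0.35·325 + 0.70·750) / 0.4375 = 638.75 / 0.4375 = 1460.00

x_P = 568.57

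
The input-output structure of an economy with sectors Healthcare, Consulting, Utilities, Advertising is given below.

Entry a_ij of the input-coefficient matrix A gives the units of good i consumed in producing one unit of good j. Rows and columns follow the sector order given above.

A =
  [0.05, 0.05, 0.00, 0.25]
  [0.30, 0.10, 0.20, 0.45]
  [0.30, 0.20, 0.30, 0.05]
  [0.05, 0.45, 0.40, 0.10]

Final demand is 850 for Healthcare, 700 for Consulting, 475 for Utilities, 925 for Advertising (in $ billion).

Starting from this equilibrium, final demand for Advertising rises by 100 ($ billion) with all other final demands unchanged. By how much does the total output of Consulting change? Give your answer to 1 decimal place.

I − A =
  [   0.95    -0.05     0.00    -0.25]
  [  -0.30     0.90    -0.20    -0.45]
  [  -0.30    -0.20     0.70    -0.05]
  [  -0.05    -0.45    -0.40     0.90]
Compute the cofactors C_ij = (−1)^(i+j)·(3×3 minor ij) of I−A; the adjugate is their transpose:
adj(I−A) = Cᵀ =
  [ 0.33075   0.12925   0.13050   0.16375]
  [ 0.30725   0.54075   0.36950   0.37625]
  [ 0.24975   0.23725   0.51750   0.21675]
  [ 0.28300   0.38300   0.42200   0.54700]
det(I−A) = Σ_j (I−A)_1j·C_1j = (0.95)(0.33075) + (-0.05)(0.30725) + (0.00)(0.24975) + (-0.25)(0.28300) = 0.2281
(I − A)⁻¹ = adj(I−A) / det(I−A) ≈
  [   1.4500     0.5666     0.5721     0.7179]
  [   1.3470     2.3707     1.6199     1.6495]
  [   1.0949     1.0401     2.2687     0.9502]
  [   1.2407     1.6791     1.8501     2.3981]
Δx = (I − A)⁻¹ Δd with Δd having +100 in the Advertising component and 0 elsewhere.
So Δx_2 = L_24 · (+100), where L_24 = adj(I−A)_24 / det(I−A) = 0.37625 / 0.2281.
Δx_2 = 0.37625 × (+100) / 0.2281 = 37.625 / 0.2281 ≈ 164.9.

Δx_2 = 164.9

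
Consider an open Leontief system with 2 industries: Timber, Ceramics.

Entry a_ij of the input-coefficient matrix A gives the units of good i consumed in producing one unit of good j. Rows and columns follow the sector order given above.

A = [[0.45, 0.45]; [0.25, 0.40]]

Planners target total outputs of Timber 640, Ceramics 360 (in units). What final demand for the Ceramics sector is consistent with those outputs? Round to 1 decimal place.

I − A =
  [   0.55    -0.45]
  [  -0.25     0.60]
d = (I − A) x:
  d_T = (+0.55)·640 + (-0.45)·360 = 190.0
  d_C = (-0.25)·640 + (+0.60)·360 = 56.0

d_C = 56.0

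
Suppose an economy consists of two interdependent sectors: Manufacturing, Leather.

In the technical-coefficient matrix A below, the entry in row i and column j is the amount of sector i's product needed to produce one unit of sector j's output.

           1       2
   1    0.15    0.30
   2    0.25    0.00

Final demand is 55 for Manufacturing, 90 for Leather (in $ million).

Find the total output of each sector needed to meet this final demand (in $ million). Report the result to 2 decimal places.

x_1 = 105.81, x_2 = 116.45

I − A =
  [   0.85    -0.30]
  [  -0.25     1.00]
det(I−A) = (0.85)(1.00) − (-0.30)(-0.25) = 0.7750
adj(I−A) = [[1.00, 0.30], [0.25, 0.85]]
(I − A)⁻¹ = adj(I−A) / det(I−A) ≈
  [   1.2903     0.3871]
  [   0.3226     1.0968]
x = (I − A)⁻¹ d = adj(I−A)·d / det(I−A), with det(I−A) = 0.7750:
  x_1 = (1.00·55 + 0.30·90) / 0.7750 = 82.00 / 0.7750 ≈ 105.81
  x_2 = (0.25·55 + 0.85·90) / 0.7750 = 90.25 / 0.7750 ≈ 116.45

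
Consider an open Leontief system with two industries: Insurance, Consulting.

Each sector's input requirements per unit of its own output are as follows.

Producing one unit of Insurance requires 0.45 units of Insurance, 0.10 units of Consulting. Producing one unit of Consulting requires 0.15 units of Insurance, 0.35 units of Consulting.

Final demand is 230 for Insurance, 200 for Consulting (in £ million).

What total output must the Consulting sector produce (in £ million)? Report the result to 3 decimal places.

x_C = 388.321

I − A =
  [   0.55    -0.15]
  [  -0.10     0.65]
det(I−A) = (0.55)(0.65) − (-0.15)(-0.10) = 0.3425
adj(I−A) = [[0.65, 0.15], [0.10, 0.55]]
(I − A)⁻¹ = adj(I−A) / det(I−A) ≈
  [   1.8978     0.4380]
  [   0.2920     1.6058]
x = (I − A)⁻¹ d = adj(I−A)·d / det(I−A), with det(I−A) = 0.3425:
  x_I = (0.65·230 + 0.15·200) / 0.3425 = 179.50 / 0.3425 ≈ 524.088
  x_C = (0.10·230 + 0.55·200) / 0.3425 = 133.00 / 0.3425 ≈ 388.321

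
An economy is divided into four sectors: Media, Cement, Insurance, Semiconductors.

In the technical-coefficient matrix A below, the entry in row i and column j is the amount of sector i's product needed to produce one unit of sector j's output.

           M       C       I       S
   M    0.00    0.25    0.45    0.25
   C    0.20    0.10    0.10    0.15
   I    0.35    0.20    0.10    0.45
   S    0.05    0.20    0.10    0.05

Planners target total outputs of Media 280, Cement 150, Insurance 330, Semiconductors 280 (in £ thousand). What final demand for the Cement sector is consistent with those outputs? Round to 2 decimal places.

d_C = 4.00

I − A =
  [   1.00    -0.25    -0.45    -0.25]
  [  -0.20     0.90    -0.10    -0.15]
  [  -0.35    -0.20     0.90    -0.45]
  [  -0.05    -0.20    -0.10     0.95]
d = (I − A) x:
  d_M = (+1.00)·280 + (-0.25)·150 + (-0.45)·330 + (-0.25)·280 = 24.00
  d_C = (-0.20)·280 + (+0.90)·150 + (-0.10)·330 + (-0.15)·280 = 4.00
  d_I = (-0.35)·280 + (-0.20)·150 + (+0.90)·330 + (-0.45)·280 = 43.00
  d_S = (-0.05)·280 + (-0.20)·150 + (-0.10)·330 + (+0.95)·280 = 189.00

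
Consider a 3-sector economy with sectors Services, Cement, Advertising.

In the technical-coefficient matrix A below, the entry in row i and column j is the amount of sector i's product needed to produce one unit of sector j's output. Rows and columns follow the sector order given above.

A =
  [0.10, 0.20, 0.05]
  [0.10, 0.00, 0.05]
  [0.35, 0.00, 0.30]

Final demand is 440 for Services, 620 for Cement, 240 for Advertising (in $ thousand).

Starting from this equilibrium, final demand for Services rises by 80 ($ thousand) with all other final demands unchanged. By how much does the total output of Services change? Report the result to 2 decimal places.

Δx_S = 94.12

I − A =
  [   0.90    -0.20    -0.05]
  [  -0.10     1.00    -0.05]
  [  -0.35     0.00     0.70]
Cofactors of I−A, C_ij = (−1)^(i+j)·(minor ij) (rows/columns in the sector order above):
  C_11 = (1.00)(0.70) − (-0.05)(0.00) = 0.7000
  C_12 = −[(-0.10)(0.70) − (-0.05)(-0.35)] = 0.0875
  C_13 = (-0.10)(0.00) − (1.00)(-0.35) = 0.3500
  C_21 = −[(-0.20)(0.70) − (-0.05)(0.00)] = 0.1400
  C_22 = (0.90)(0.70) − (-0.05)(-0.35) = 0.6125
  C_23 = −[(0.90)(0.00) − (-0.20)(-0.35)] = 0.0700
  C_31 = (-0.20)(-0.05) − (-0.05)(1.00) = 0.0600
  C_32 = −[(0.90)(-0.05) − (-0.05)(-0.10)] = 0.0500
  C_33 = (0.90)(1.00) − (-0.20)(-0.10) = 0.8800
det(I−A) = Σ_j (I−A)_1j·C_1j = (0.90)(0.7000) + (-0.20)(0.0875) + (-0.05)(0.3500) = 0.5950
adj(I−A) = Cᵀ =
  [ 0.7000   0.1400   0.0600]
  [ 0.0875   0.6125   0.0500]
  [ 0.3500   0.0700   0.8800]
(I − A)⁻¹ = adj(I−A) / det(I−A) ≈
  [   1.1765     0.2353     0.1008]
  [   0.1471     1.0294     0.0840]
  [   0.5882     0.1176     1.4790]
Δx = (I − A)⁻¹ Δd with Δd having +80 in the Services component and 0 elsewhere.
So Δx_S = L_SS · (+80), where L_SS = adj(I−A)_SS / det(I−A) = 0.7000 / 0.5950.
Δx_S = 0.7000 × (+80) / 0.5950 = 56.00 / 0.5950 ≈ 94.12.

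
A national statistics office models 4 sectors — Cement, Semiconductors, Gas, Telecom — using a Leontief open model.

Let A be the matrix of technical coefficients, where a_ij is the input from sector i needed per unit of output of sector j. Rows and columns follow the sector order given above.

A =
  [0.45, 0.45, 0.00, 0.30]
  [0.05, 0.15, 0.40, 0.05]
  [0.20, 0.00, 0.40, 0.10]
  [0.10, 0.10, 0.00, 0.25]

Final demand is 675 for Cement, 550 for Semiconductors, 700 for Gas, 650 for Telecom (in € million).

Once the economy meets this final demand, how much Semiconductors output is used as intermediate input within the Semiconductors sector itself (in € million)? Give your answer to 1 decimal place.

z_SS = 345.6

I − A =
  [   0.55    -0.45     0.00    -0.30]
  [  -0.05     0.85    -0.40    -0.05]
  [  -0.20     0.00     0.60    -0.10]
  [  -0.10    -0.10     0.00     0.75]
Compute the cofactors C_ij = (−1)^(i+j)·(3×3 minor ij) of I−A; the adjugate is their transpose:
adj(I−A) = Cᵀ =
  [ 0.37550   0.22050   0.14700   0.18450]
  [ 0.08950   0.22950   0.15300   0.07150]
  [ 0.13550   0.08350   0.30175   0.10000]
  [ 0.06200   0.06000   0.04000   0.23100]
det(I−A) = Σ_j (I−A)_1j·C_1j = (0.55)(0.37550) + (-0.45)(0.08950) + (0.00)(0.13550) + (-0.30)(0.06200) = 0.14765
(I − A)⁻¹ = adj(I−A) / det(I−A) ≈
  [   2.5432     1.4934     0.9956     1.2496]
  [   0.6062     1.5544     1.0362     0.4843]
  [   0.9177     0.5655     2.0437     0.6773]
  [   0.4199     0.4064     0.2709     1.5645]
First solve x = (I − A)⁻¹ d = adj(I−A)·d / det(I−A); in particular x_S = (0.08950·675 + 0.22950·550 + 0.15300·700 + 0.07150·650) / 0.14765 = 340.2125 / 0.14765 ≈ 2304.182.
Intermediate flow from S to S: z_SS = a_SS · x_S = 0.15 × 340.2125 / 0.14765 = 51.031875 / 0.14765 ≈ 345.6.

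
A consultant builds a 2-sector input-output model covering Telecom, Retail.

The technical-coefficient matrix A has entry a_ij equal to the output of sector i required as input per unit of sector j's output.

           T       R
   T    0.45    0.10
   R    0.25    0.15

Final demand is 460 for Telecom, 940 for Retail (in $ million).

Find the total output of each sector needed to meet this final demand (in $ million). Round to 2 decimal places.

x_T = 1096.05, x_R = 1428.25

I − A =
  [   0.55    -0.10]
  [  -0.25     0.85]
det(I−A) = (0.55)(0.85) − (-0.10)(-0.25) = 0.4425
adj(I−A) = [[0.85, 0.10], [0.25, 0.55]]
(I − A)⁻¹ = adj(I−A) / det(I−A) ≈
  [   1.9209     0.2260]
  [   0.5650     1.2429]
x = (I − A)⁻¹ d = adj(I−A)·d / det(I−A), with det(I−A) = 0.4425:
  x_T = (0.85·460 + 0.10·940) / 0.4425 = 485.00 / 0.4425 ≈ 1096.05
  x_R = (0.25·460 + 0.55·940) / 0.4425 = 632.00 / 0.4425 ≈ 1428.25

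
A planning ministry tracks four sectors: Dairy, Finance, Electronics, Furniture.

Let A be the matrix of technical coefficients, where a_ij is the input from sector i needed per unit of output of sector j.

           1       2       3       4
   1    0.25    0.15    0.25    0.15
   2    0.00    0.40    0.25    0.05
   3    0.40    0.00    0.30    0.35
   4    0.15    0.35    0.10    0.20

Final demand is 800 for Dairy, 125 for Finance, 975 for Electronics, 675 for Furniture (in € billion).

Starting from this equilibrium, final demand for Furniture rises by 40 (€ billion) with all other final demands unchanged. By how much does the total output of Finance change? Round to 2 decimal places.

I − A =
  [   0.75    -0.15    -0.25    -0.15]
  [   0.00     0.60    -0.25    -0.05]
  [  -0.40     0.00     0.70    -0.35]
  [  -0.15    -0.35    -0.10     0.80]
Compute the cofactors C_ij = (−1)^(i+j)·(3×3 minor ij) of I−A; the adjugate is their transpose:
adj(I−A) = Cᵀ =
  [ 0.272125   0.146125   0.168500   0.133875]
  [ 0.100375   0.278875   0.150000   0.101875]
  [ 0.216500   0.168750   0.332250   0.196500]
  [ 0.122000   0.170500   0.138750   0.240000]
det(I−A) = Σ_j (I−A)_1j·C_1j = (0.75)(0.272125) + (-0.15)(0.100375) + (-0.25)(0.216500) + (-0.15)(0.122000) = 0.1166125
(I − A)⁻¹ = adj(I−A) / det(I−A) ≈
  [   2.3336     1.2531     1.4450     1.1480]
  [   0.8608     2.3915     1.2863     0.8736]
  [   1.8566     1.4471     2.8492     1.6851]
  [   1.0462     1.4621     1.1898     2.0581]
Δx = (I − A)⁻¹ Δd with Δd having +40 in the Furniture component and 0 elsewhere.
So Δx_2 = L_24 · (+40), where L_24 = adj(I−A)_24 / det(I−A) = 0.101875 / 0.1166125.
Δx_2 = 0.101875 × (+40) / 0.1166125 = 4.075 / 0.1166125 ≈ 34.94.

Δx_2 = 34.94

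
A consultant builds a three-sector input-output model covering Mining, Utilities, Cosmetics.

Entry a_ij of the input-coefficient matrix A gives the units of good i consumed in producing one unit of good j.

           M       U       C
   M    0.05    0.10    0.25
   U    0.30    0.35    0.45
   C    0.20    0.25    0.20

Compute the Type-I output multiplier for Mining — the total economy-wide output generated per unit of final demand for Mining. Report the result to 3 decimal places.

m_M = 3.112

I − A =
  [   0.95    -0.10    -0.25]
  [  -0.30     0.65    -0.45]
  [  -0.20    -0.25     0.80]
Cofactors of I−A, C_ij = (−1)^(i+j)·(minor ij) (rows/columns in the sector order above):
  C_11 = (0.65)(0.80) − (-0.45)(-0.25) = 0.4075
  C_12 = −[(-0.30)(0.80) − (-0.45)(-0.20)] = 0.3300
  C_13 = (-0.30)(-0.25) − (0.65)(-0.20) = 0.2050
  C_21 = −[(-0.10)(0.80) − (-0.25)(-0.25)] = 0.1425
  C_22 = (0.95)(0.80) − (-0.25)(-0.20) = 0.7100
  C_23 = −[(0.95)(-0.25) − (-0.10)(-0.20)] = 0.2575
  C_31 = (-0.10)(-0.45) − (-0.25)(0.65) = 0.2075
  C_32 = −[(0.95)(-0.45) − (-0.25)(-0.30)] = 0.5025
  C_33 = (0.95)(0.65) − (-0.10)(-0.30) = 0.5875
det(I−A) = Σ_j (I−A)_1j·C_1j = (0.95)(0.4075) + (-0.10)(0.3300) + (-0.25)(0.2050) = 0.302875
adj(I−A) = Cᵀ =
  [ 0.4075   0.1425   0.2075]
  [ 0.3300   0.7100   0.5025]
  [ 0.2050   0.2575   0.5875]
(I − A)⁻¹ = adj(I−A) / det(I−A) ≈
  [   1.3454     0.4705     0.6851]
  [   1.0896     2.3442     1.6591]
  [   0.6768     0.8502     1.9397]
The output multiplier for sector j is the column-j sum of the Leontief inverse (I − A)⁻¹ = adj(I−A) / det(I−A).
Column M of adj(I−A): (0.4075, 0.3300, 0.2050); det(I−A) = 0.302875.
m_M = (0.4075 + 0.3300 + 0.2050) / 0.302875 = 0.9425 / 0.302875 ≈ 3.112.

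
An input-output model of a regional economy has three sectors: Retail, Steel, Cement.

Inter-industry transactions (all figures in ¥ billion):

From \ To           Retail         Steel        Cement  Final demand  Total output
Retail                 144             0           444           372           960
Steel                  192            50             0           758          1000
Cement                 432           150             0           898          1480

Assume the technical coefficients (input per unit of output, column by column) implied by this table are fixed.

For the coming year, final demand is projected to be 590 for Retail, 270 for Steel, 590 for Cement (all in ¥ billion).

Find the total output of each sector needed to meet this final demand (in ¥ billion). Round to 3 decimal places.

Technical coefficients a_ij = z_ij / X_j:
  a_11 = 144/960 = 0.15, a_21 = 192/960 = 0.20, a_31 = 432/960 = 0.45
  a_12 = 0/1000 = 0.00, a_22 = 50/1000 = 0.05, a_32 = 150/1000 = 0.15
  a_13 = 444/1480 = 0.30, a_23 = 0/1480 = 0.00, a_33 = 0/1480 = 0.00
I − A =
  [   0.85     0.00    -0.30]
  [  -0.20     0.95     0.00]
  [  -0.45    -0.15     1.00]
Cofactors of I−A, C_ij = (−1)^(i+j)·(minor ij) (rows/columns in the sector order above):
  C_11 = (0.95)(1.00) − (0.00)(-0.15) = 0.9500
  C_12 = −[(-0.20)(1.00) − (0.00)(-0.45)] = 0.2000
  C_13 = (-0.20)(-0.15) − (0.95)(-0.45) = 0.4575
  C_21 = −[(0.00)(1.00) − (-0.30)(-0.15)] = 0.0450
  C_22 = (0.85)(1.00) − (-0.30)(-0.45) = 0.7150
  C_23 = −[(0.85)(-0.15) − (0.00)(-0.45)] = 0.1275
  C_31 = (0.00)(0.00) − (-0.30)(0.95) = 0.2850
  C_32 = −[(0.85)(0.00) − (-0.30)(-0.20)] = 0.0600
  C_33 = (0.85)(0.95) − (0.00)(-0.20) = 0.8075
det(I−A) = Σ_j (I−A)_1j·C_1j = (0.85)(0.9500) + (0.00)(0.2000) + (-0.30)(0.4575) = 0.67025
adj(I−A) = Cᵀ =
  [ 0.9500   0.0450   0.2850]
  [ 0.2000   0.7150   0.0600]
  [ 0.4575   0.1275   0.8075]
(I − A)⁻¹ = adj(I−A) / det(I−A) ≈
  [   1.4174     0.0671     0.4252]
  [   0.2984     1.0668     0.0895]
  [   0.6826     0.1902     1.2048]
x = (I − A)⁻¹ d = adj(I−A)·d / det(I−A), with det(I−A) = 0.67025:
  x_1 = (0.9500·590 + 0.0450·270 + 0.2850·590) / 0.67025 = 740.80 / 0.67025 ≈ 1105.259
  x_2 = (0.2000·590 + 0.7150·270 + 0.0600·590) / 0.67025 = 346.45 / 0.67025 ≈ 516.897
  x_3 = (0.4575·590 + 0.1275·270 + 0.8075·590) / 0.67025 = 780.775 / 0.67025 ≈ 1164.901

x_1 = 1105.259, x_2 = 516.897, x_3 = 1164.901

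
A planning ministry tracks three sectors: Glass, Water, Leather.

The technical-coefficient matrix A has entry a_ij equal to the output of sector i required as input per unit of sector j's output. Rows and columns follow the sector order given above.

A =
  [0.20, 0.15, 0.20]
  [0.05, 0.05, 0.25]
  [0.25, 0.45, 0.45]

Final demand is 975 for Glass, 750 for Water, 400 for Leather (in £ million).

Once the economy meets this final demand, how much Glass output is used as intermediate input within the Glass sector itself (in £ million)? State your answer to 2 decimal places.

I − A =
  [   0.80    -0.15    -0.20]
  [  -0.05     0.95    -0.25]
  [  -0.25    -0.45     0.55]
Cofactors of I−A, C_ij = (−1)^(i+j)·(minor ij) (rows/columns in the sector order above):
  C_11 = (0.95)(0.55) − (-0.25)(-0.45) = 0.4100
  C_12 = −[(-0.05)(0.55) − (-0.25)(-0.25)] = 0.0900
  C_13 = (-0.05)(-0.45) − (0.95)(-0.25) = 0.2600
  C_21 = −[(-0.15)(0.55) − (-0.20)(-0.45)] = 0.1725
  C_22 = (0.80)(0.55) − (-0.20)(-0.25) = 0.3900
  C_23 = −[(0.80)(-0.45) − (-0.15)(-0.25)] = 0.3975
  C_31 = (-0.15)(-0.25) − (-0.20)(0.95) = 0.2275
  C_32 = −[(0.80)(-0.25) − (-0.20)(-0.05)] = 0.2100
  C_33 = (0.80)(0.95) − (-0.15)(-0.05) = 0.7525
det(I−A) = Σ_j (I−A)_1j·C_1j = (0.80)(0.4100) + (-0.15)(0.0900) + (-0.20)(0.2600) = 0.2625
adj(I−A) = Cᵀ =
  [ 0.4100   0.1725   0.2275]
  [ 0.0900   0.3900   0.2100]
  [ 0.2600   0.3975   0.7525]
(I − A)⁻¹ = adj(I−A) / det(I−A) ≈
  [   1.5619     0.6571     0.8667]
  [   0.3429     1.4857     0.8000]
  [   0.9905     1.5143     2.8667]
First solve x = (I − A)⁻¹ d = adj(I−A)·d / det(I−A); in particular x_1 = (0.4100·975 + 0.1725·750 + 0.2275·400) / 0.2625 = 620.125 / 0.2625 ≈ 2362.3810.
Intermediate flow from 1 to 1: z_11 = a_11 · x_1 = 0.20 × 620.125 / 0.2625 = 124.025 / 0.2625 ≈ 472.48.

z_11 = 472.48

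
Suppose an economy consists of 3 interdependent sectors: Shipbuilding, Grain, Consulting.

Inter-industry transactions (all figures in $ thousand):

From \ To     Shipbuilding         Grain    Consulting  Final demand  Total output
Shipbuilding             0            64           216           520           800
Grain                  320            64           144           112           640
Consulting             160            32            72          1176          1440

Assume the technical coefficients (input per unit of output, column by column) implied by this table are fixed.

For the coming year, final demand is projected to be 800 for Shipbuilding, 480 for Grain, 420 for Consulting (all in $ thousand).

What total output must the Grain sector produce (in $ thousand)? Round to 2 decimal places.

x_2 = 1062.56

Technical coefficients a_ij = z_ij / X_j:
  a_11 = 0/800 = 0.00, a_21 = 320/800 = 0.40, a_31 = 160/800 = 0.20
  a_12 = 64/640 = 0.10, a_22 = 64/640 = 0.10, a_32 = 32/640 = 0.05
  a_13 = 216/1440 = 0.15, a_23 = 144/1440 = 0.10, a_33 = 72/1440 = 0.05
I − A =
  [   1.00    -0.10    -0.15]
  [  -0.40     0.90    -0.10]
  [  -0.20    -0.05     0.95]
Cofactors of I−A, C_ij = (−1)^(i+j)·(minor ij) (rows/columns in the sector order above):
  C_11 = (0.90)(0.95) − (-0.10)(-0.05) = 0.8500
  C_12 = −[(-0.40)(0.95) − (-0.10)(-0.20)] = 0.4000
  C_13 = (-0.40)(-0.05) − (0.90)(-0.20) = 0.2000
  C_21 = −[(-0.10)(0.95) − (-0.15)(-0.05)] = 0.1025
  C_22 = (1.00)(0.95) − (-0.15)(-0.20) = 0.9200
  C_23 = −[(1.00)(-0.05) − (-0.10)(-0.20)] = 0.0700
  C_31 = (-0.10)(-0.10) − (-0.15)(0.90) = 0.1450
  C_32 = −[(1.00)(-0.10) − (-0.15)(-0.40)] = 0.1600
  C_33 = (1.00)(0.90) − (-0.10)(-0.40) = 0.8600
det(I−A) = Σ_j (I−A)_1j·C_1j = (1.00)(0.8500) + (-0.10)(0.4000) + (-0.15)(0.2000) = 0.7800
adj(I−A) = Cᵀ =
  [ 0.8500   0.1025   0.1450]
  [ 0.4000   0.9200   0.1600]
  [ 0.2000   0.0700   0.8600]
(I − A)⁻¹ = adj(I−A) / det(I−A) ≈
  [   1.0897     0.1314     0.1859]
  [   0.5128     1.1795     0.2051]
  [   0.2564     0.0897     1.1026]
x = (I − A)⁻¹ d = adj(I−A)·d / det(I−A), with det(I−A) = 0.7800:
  x_1 = (0.8500·800 + 0.1025·480 + 0.1450·420) / 0.7800 = 790.10 / 0.7800 ≈ 1012.95
  x_2 = (0.4000·800 + 0.9200·480 + 0.1600·420) / 0.7800 = 828.80 / 0.7800 ≈ 1062.56
  x_3 = (0.2000·800 + 0.0700·480 + 0.8600·420) / 0.7800 = 554.80 / 0.7800 ≈ 711.28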